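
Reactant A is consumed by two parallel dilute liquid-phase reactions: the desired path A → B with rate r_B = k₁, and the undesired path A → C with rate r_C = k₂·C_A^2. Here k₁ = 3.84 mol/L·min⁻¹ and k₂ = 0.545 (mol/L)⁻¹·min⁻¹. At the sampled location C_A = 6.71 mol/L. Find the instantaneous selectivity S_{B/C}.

0.156

S_{B/C} = r_B/r_C = (k₁)/(k₂·C_A^2) = (k₁/k₂)·C_A^-2.
= (3.84) / (0.545×6.710^2) = 3.840/24.54 = 0.156.
The undesired path is higher order in A, so low C_A (CSTR or dilute feed) favours B.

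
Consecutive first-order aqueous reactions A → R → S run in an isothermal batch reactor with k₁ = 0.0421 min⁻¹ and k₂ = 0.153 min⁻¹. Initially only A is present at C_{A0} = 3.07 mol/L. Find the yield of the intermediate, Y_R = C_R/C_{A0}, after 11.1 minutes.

Solving the coupled first-order balances gives C_R(t) = [k₁/(k₂−k₁)]·C_{A0}·(e^(−k₁t) − e^(−k₂t)).
e^(−k₁t) = e^(−0.0421×11.1) = e^(−0.4673) = 0.6267; e^(−k₂t) = e^(−1.698) = 0.1830.
C_R = 0.0421×3.07/(0.153−0.0421) × (0.6267−0.1830) = 1.165×0.4437 = 0.5171 mol/L.
Y_R = C_R/C_{A0} = 0.5171/3.07 = 0.168.

0.168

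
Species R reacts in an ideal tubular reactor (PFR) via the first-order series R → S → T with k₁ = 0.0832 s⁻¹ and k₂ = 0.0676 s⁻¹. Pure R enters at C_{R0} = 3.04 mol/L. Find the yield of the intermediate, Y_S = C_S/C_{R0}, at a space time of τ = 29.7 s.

The intermediate concentration in a first-order A→B→C sequence is C_S = k₁C_{R0}(e^(−k₁τ) − e^(−k₂τ))/(k₂−k₁).
e^(−k₁τ) = e^(−0.0832×29.7) = e^(−2.471) = 0.08450; e^(−k₂τ) = e^(−2.008) = 0.1343.
C_S = 0.0832×3.04/(0.0676−0.0832) × (0.08450−0.1343) = (-16.21)×(-0.04980) = 0.8074 mol/L.
Y_S = C_S/C_{R0} = 0.8074/3.04 = 0.266.

0.266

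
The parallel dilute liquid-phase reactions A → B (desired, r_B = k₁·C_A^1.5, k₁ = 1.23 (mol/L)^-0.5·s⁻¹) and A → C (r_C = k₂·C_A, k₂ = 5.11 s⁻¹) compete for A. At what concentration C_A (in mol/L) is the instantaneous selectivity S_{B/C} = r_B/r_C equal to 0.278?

1.33 mol/L

S_{B/C} = (k₁/k₂)·C_A^0.5 ⇒ C_A = (S·k₂/k₁)^(2).
= (0.278×5.11/1.23)^(2) = (1.155)^(2) = 1.33 mol/L.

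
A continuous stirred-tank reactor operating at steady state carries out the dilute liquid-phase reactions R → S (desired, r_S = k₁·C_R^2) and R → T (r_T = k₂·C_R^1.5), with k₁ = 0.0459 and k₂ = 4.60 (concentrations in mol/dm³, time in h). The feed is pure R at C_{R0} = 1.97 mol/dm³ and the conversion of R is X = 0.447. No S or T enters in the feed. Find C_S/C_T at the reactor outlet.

0.0104

Exit C_R = C_{R0}(1−X) = 1.97×0.553 = 1.089 mol/dm³.
In a CSTR the entire volume is at exit conditions, so r_S = 0.0459×1.089^2 = 0.05447 and r_T = 4.60×1.089^1.5 = 5.231.
Overall selectivity = C_S/C_T = r_Sτ/(r_Tτ) = r_S/r_T = 0.0104.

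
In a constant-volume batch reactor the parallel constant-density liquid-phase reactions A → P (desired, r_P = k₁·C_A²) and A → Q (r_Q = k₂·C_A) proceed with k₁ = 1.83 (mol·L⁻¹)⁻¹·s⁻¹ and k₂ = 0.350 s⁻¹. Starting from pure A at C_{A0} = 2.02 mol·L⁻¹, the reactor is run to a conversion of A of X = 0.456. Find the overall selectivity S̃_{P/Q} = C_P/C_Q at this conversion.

7.94

C_A = C_{A0}(1−X) = 1.099 mol·L⁻¹.
Along a PFR/batch, dC_Q/dC_A = −r_Q/(r_P+r_Q) = −k₂/(k₂+k₁·C_A).
Integrating from C_{A0} to C_A: C_Q = (0.350/1.83)·ln[(0.350+1.83·2.02)/(0.350+1.83·1.10)] = 0.1913·ln(4.047/2.361) = 0.1031 mol·L⁻¹.
Then C_P = (C_{A0}−C_A) − C_Q = 0.9211 − 0.1031 = 0.8181 mol·L⁻¹.
S̃_{P/Q} = C_P/C_Q = 0.8181/0.1031 = 7.94.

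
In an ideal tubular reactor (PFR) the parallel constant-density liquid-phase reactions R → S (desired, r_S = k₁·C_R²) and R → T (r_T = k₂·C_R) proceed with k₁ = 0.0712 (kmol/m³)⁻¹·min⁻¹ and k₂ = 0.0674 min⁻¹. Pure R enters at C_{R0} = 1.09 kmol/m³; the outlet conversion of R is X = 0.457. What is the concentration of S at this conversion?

C_R = C_{R0}(1−X) = 0.5919 kmol/m³.
Along a PFR/batch, dC_T/dC_R = −r_T/(r_S+r_T) = −k₂/(k₂+k₁·C_R).
Integrating from C_{R0} to C_R: C_T = (0.0674/0.0712)·ln[(0.0674+0.0712·1.09)/(0.0674+0.0712·0.592)] = 0.9466·ln(0.1450/0.1095) = 0.2655 kmol/m³.
Then C_S = (C_{R0}−C_R) − C_T = 0.4981 − 0.2655 = 0.2326 kmol/m³.

0.233 kmol/m³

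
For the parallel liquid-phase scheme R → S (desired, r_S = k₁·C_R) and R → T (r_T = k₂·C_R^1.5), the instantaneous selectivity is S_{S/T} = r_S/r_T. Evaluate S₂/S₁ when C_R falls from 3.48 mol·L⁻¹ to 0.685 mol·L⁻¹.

S_{S/T} = (k₁/k₂)·C_R^-0.5, so S₂/S₁ = (C_{R,2}/C_{R,1})^-0.5.
= (0.685/3.48)^(-0.5) = (0.1968)^(-0.5) = 2.25.

2.25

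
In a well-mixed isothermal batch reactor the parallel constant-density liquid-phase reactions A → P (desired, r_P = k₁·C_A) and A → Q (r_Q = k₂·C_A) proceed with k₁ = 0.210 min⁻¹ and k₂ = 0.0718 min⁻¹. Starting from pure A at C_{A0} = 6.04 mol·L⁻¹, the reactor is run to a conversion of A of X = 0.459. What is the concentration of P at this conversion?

2.07 mol·L⁻¹

C_A = C_{A0}(1−X) = 3.268 mol·L⁻¹.
Both paths are first order in A, so the instantaneous fraction to P is constant: dC_P/d(−C_A) = k₁/(k₁+k₂) = 0.7452.
C_P = 0.7452·(C_{A0}−C_A) = 0.7452×2.772 = 2.07 mol·L⁻¹.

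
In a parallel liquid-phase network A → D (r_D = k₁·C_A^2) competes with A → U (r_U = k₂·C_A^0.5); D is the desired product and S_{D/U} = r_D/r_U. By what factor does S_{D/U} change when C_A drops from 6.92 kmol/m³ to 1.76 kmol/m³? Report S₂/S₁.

S_{D/U} = (k₁/k₂)·C_A^1.5, so S₂/S₁ = (C_{A,2}/C_{A,1})^1.5.
= (1.76/6.92)^1.5 = (0.2543)^1.5 = 0.128.
Selectivity toward D falls as C_A falls — high-concentration operation is favoured.

0.128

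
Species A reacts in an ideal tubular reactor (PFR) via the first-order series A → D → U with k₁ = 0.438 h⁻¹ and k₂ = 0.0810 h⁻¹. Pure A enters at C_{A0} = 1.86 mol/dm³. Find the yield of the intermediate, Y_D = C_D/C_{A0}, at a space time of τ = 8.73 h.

Solving the coupled first-order balances gives C_D(τ) = [k₁/(k₂−k₁)]·C_{A0}·(e^(−k₁τ) − e^(−k₂τ)).
e^(−k₁τ) = e^(−0.438×8.73) = e^(−3.824) = 0.02185; e^(−k₂τ) = e^(−0.7071) = 0.4931.
C_D = 0.438×1.86/(0.0810−0.438) × (0.02185−0.4931) = (-2.282)×(-0.4712) = 1.075 mol/dm³.
Y_D = C_D/C_{A0} = 1.075/1.86 = 0.578.

0.578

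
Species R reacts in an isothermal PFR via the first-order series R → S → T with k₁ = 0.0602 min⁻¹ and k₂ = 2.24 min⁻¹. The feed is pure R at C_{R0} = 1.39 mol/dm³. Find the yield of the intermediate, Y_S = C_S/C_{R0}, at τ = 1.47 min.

For first-order series with pure R initially, C_S(τ) = k₁C_{R0}/(k₂−k₁)·(e^(−k₁τ) − e^(−k₂τ)).
e^(−k₁τ) = e^(−0.0602×1.47) = e^(−0.08849) = 0.9153; e^(−k₂τ) = e^(−3.293) = 0.03715.
C_S = 0.0602×1.39/(2.24−0.0602) × (0.9153−0.03715) = 0.03839×0.8782 = 0.03371 mol/dm³.
Y_S = C_S/C_{R0} = 0.03371/1.39 = 0.0243.

0.0243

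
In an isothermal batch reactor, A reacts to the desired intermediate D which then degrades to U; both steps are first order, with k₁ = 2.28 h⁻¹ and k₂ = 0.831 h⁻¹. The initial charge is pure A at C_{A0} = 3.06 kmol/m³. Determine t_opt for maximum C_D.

The intermediate peaks when r₁ = r₂, i.e. k₁e^(−k₁t) = k₂e^(−k₂t), giving t_opt = ln(k₂/k₁)/(k₂−k₁).
= ln(0.831/2.28)/(0.831−2.28) = ln(0.3645)/-1.449 = -1.009/-1.449 = 0.697 h.

0.697 h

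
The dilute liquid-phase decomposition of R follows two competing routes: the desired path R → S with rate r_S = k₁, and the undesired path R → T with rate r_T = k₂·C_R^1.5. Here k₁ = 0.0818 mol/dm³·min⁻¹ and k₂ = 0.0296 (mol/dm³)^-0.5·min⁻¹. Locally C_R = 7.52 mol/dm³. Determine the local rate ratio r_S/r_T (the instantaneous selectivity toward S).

0.134

S_{S/T} = r_S/r_T = (k₁)/(k₂·C_R^1.5) = (k₁/k₂)·C_R^-1.5.
= (0.0818) / (0.0296×7.520^1.5) = 0.08180/0.6104 = 0.134.
The undesired path is higher order in R, so low C_R (CSTR or dilute feed) favours S.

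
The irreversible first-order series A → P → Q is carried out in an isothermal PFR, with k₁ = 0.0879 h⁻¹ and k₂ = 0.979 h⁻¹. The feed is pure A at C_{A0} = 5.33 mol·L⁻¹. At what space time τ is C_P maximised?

2.70 h

For first-order series the maximum of C_P occurs at τ_opt = ln(k₂/k₁)/(k₂−k₁).
= ln(0.979/0.0879)/(0.979−0.0879) = ln(11.14)/0.8911 = 2.410/0.8911 = 2.70 h.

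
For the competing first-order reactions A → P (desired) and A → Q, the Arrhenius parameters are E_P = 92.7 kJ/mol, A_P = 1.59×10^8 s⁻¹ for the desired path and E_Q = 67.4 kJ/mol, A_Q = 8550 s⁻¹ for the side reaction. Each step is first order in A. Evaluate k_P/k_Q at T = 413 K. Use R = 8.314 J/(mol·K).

11.7

Since both paths have the same order in A, the concentration cancels and S_{P/Q} = k_P/k_Q = (A_P/A_Q)·exp[(E_Q−E_P)/(RT)].
(E_Q−E_P)/(RT) = (67.4−92.7)×10³/(8.314×413) = -25300/3434 = -7.368.
k_P/k_Q = (1.59×10^8/8550)·exp(-7.368) = 18596 × 6.310×10^-4 = 11.7.
Since E_P > E_Q, raising the temperature improves selectivity toward P.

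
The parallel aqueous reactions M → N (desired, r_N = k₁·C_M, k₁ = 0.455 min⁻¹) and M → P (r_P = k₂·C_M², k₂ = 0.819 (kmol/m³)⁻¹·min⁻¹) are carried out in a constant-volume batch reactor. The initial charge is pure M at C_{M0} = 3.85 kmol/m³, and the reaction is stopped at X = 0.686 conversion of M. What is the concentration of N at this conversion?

C_M = C_{M0}(1−X) = 1.209 kmol/m³.
Along a PFR/batch, dC_N/dC_M = −r_N/(r_N+r_P) = −k₁/(k₁+k₂·C_M).
Integrating from C_{M0} to C_M: C_N = (0.455/0.819)·ln[(0.455+0.819·3.85)/(0.455+0.819·1.21)] = 0.5556·ln(3.608/1.445) = 0.5083 kmol/m³.

0.508 kmol/m³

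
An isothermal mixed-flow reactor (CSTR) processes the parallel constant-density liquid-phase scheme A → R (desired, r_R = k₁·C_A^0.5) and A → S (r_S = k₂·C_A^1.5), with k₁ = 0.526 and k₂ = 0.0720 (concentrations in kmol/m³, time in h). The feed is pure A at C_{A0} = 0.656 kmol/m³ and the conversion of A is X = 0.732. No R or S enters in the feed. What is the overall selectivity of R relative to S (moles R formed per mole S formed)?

41.6

Exit C_A = C_{A0}(1−X) = 0.656×0.268 = 0.1758 kmol/m³.
Rates in a CSTR are evaluated at the outlet concentration: r_R = 0.526×0.1758^0.5 = 0.2205, r_S = 0.0720×0.1758^1.5 = 0.005308.
Overall selectivity = C_R/C_S = r_Rτ/(r_Sτ) = r_R/r_S = 41.6.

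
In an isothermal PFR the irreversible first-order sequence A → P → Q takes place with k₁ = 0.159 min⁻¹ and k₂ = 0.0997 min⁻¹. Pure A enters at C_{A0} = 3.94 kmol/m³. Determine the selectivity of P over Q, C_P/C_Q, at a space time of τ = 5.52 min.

For first-order series with pure A initially, C_P(τ) = k₁C_{A0}/(k₂−k₁)·(e^(−k₁τ) − e^(−k₂τ)).
e^(−k₁τ) = e^(−0.159×5.52) = e^(−0.8777) = 0.4157; e^(−k₂τ) = e^(−0.5503) = 0.5768.
C_P = 0.159×3.94/(0.0997−0.159) × (0.4157−0.5768) = (-10.56)×(-0.1610) = 1.701 kmol/m³.
C_A = C_{A0}e^(−k₁τ) = 1.638 kmol/m³, so C_Q = C_{A0}−C_A−C_P = 0.6011 kmol/m³; C_P/C_Q = 2.83.

2.83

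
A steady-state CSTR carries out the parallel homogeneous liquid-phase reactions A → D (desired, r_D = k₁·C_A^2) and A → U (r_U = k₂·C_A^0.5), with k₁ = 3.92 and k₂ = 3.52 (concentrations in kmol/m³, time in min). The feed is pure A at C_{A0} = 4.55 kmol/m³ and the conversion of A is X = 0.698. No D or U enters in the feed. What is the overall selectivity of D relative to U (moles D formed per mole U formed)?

1.79

Exit C_A = C_{A0}(1−X) = 4.55×0.302 = 1.374 kmol/m³.
Rates in a CSTR are evaluated at the outlet concentration: r_D = 3.92×1.374^2 = 7.402, r_U = 3.52×1.374^0.5 = 4.126.
Overall selectivity = C_D/C_U = r_Dτ/(r_Uτ) = r_D/r_U = 1.79.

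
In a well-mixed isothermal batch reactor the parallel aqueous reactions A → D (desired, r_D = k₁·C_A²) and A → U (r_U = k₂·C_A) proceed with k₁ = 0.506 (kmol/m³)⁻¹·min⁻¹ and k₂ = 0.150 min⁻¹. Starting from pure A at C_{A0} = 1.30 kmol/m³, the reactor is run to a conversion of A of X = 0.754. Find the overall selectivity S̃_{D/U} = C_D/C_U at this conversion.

C_A = C_{A0}(1−X) = 0.3198 kmol/m³.
Along a PFR/batch, dC_U/dC_A = −r_U/(r_D+r_U) = −k₂/(k₂+k₁·C_A).
Integrating from C_{A0} to C_A: C_U = (0.150/0.506)·ln[(0.150+0.506·1.30)/(0.150+0.506·0.320)] = 0.2964·ln(0.8078/0.3118) = 0.2822 kmol/m³.
Then C_D = (C_{A0}−C_A) − C_U = 0.9802 − 0.2822 = 0.6980 kmol/m³.
S̃_{D/U} = C_D/C_U = 0.6980/0.2822 = 2.47.

2.47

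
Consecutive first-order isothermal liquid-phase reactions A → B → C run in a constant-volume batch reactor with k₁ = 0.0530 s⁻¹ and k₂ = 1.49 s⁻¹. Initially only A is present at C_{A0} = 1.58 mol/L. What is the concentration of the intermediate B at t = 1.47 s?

0.0474 mol/L

For first-order series with pure A initially, C_B(t) = k₁C_{A0}/(k₂−k₁)·(e^(−k₁t) − e^(−k₂t)).
e^(−k₁t) = e^(−0.0530×1.47) = e^(−0.07791) = 0.9250; e^(−k₂t) = e^(−2.190) = 0.1119.
C_B = 0.0530×1.58/(1.49−0.0530) × (0.9250−0.1119) = 0.05827×0.8132 = 0.04739 mol/L.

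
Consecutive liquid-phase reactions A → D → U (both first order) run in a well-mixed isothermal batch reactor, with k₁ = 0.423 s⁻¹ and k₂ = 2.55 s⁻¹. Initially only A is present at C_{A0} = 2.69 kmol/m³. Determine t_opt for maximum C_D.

For first-order series the maximum of C_D occurs at t_opt = ln(k₂/k₁)/(k₂−k₁).
= ln(2.55/0.423)/(2.55−0.423) = ln(6.028)/2.127 = 1.796/2.127 = 0.845 s.

0.845 s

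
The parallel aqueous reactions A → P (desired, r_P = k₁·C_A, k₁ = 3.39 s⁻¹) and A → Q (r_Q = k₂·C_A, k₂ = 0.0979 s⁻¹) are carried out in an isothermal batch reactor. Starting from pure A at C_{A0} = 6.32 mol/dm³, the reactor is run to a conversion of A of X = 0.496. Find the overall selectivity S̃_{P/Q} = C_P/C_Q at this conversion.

34.6

C_A = C_{A0}(1−X) = 3.185 mol/dm³.
Both paths are first order in A, so the instantaneous fraction to P is constant: dC_P/d(−C_A) = k₁/(k₁+k₂) = 0.9719.
C_P = 0.9719·(C_{A0}−C_A) = 0.9719×3.135 = 3.05 mol/dm³.
C_Q = (C_{A0}−C_A)−C_P = 0.08799 mol/dm³; S̃_{P/Q} = 3.047/0.08799 = 34.6.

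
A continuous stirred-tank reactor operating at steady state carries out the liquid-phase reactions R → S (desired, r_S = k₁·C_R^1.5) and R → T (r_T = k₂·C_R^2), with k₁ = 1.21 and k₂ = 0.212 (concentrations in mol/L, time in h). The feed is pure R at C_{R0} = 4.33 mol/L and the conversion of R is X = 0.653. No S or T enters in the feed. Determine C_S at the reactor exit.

2.33 mol/L

Exit C_R = C_{R0}(1−X) = 4.33×0.347 = 1.503 mol/L.
In a CSTR the entire volume is at exit conditions, so r_S = 1.21×1.503^1.5 = 2.228 and r_T = 0.212×1.503^2 = 0.4786.
Fraction of consumed R going to S: r_S/(r_S+r_T) = 0.8232.
C_S = 0.8232·C_{R0}·X = 0.8232×4.33×0.653 = 2.33 mol/L.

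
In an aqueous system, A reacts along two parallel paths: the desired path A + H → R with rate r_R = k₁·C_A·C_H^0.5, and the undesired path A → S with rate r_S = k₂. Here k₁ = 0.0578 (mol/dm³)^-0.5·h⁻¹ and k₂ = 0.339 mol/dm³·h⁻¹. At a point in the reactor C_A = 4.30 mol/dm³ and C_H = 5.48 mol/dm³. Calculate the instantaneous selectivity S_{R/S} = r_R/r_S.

1.72

S_{R/S} = r_R/r_S = (k₁·C_A·C_H^0.5)/(k₂) = (k₁/k₂)·C_A·C_H^0.5.
= (0.0578×4.300×5.480^0.5) / (0.339) = 0.5818/0.3390 = 1.72.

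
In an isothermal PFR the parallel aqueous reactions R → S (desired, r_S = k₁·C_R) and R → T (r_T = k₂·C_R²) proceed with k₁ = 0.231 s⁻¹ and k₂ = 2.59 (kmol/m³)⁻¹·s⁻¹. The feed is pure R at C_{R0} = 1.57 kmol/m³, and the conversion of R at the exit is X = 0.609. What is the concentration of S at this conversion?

0.0766 kmol/m³

C_R = C_{R0}(1−X) = 0.6139 kmol/m³.
Along a PFR/batch, dC_S/dC_R = −r_S/(r_S+r_T) = −k₁/(k₁+k₂·C_R).
Integrating from C_{R0} to C_R: C_S = (0.231/2.59)·ln[(0.231+2.59·1.57)/(0.231+2.59·0.614)] = 0.08919·ln(4.297/1.821) = 0.07658 kmol/m³.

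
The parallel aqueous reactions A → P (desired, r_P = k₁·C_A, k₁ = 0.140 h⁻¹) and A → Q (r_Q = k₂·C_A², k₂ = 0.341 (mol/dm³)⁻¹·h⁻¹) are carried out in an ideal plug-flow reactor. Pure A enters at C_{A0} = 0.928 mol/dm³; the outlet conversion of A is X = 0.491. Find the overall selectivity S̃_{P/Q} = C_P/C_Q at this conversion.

0.600

C_A = C_{A0}(1−X) = 0.4724 mol/dm³.
Along a PFR/batch, dC_P/dC_A = −r_P/(r_P+r_Q) = −k₁/(k₁+k₂·C_A).
Integrating from C_{A0} to C_A: C_P = (0.140/0.341)·ln[(0.140+0.341·0.928)/(0.140+0.341·0.472)] = 0.4106·ln(0.4564/0.3011) = 0.1708 mol/dm³.
C_Q = (C_{A0}−C_A)−C_P = 0.2848 mol/dm³; S̃_{P/Q} = 0.1708/0.2848 = 0.600.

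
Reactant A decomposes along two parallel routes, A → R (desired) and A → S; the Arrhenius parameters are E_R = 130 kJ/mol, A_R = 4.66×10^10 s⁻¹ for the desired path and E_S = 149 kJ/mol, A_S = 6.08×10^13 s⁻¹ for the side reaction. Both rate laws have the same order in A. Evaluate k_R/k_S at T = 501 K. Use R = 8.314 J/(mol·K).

k_R/k_S = (A_R/A_S)·exp[−(E_R−E_S)/(RT)] = (A_R/A_S)·exp[(E_S−E_R)/(RT)].
(E_S−E_R)/(RT) = (149−130)×10³/(8.314×501) = 19000/4165 = 4.561.
k_R/k_S = (4.66×10^10/6.08×10^13)·exp(4.561) = 7.664×10^-4 × 95.73 = 0.0734.

0.0734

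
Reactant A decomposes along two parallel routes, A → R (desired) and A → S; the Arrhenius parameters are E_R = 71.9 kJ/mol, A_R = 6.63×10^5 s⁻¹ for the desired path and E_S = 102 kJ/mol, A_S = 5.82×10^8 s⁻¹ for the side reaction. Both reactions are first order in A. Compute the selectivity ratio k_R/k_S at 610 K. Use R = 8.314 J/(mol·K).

0.431

Since both paths have the same order in A, the concentration cancels and S_{R/S} = k_R/k_S = (A_R/A_S)·exp[(E_S−E_R)/(RT)].
(E_S−E_R)/(RT) = (102−71.9)×10³/(8.314×610) = 30100/5072 = 5.935.
k_R/k_S = (6.63×10^5/5.82×10^8)·exp(5.935) = 0.001139 × 378.1 = 0.431.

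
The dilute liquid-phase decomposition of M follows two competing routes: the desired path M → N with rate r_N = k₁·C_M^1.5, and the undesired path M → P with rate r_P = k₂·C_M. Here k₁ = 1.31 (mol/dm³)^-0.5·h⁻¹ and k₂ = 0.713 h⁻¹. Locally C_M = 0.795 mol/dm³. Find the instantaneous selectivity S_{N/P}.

1.64

S_{N/P} = r_N/r_P = (k₁·C_M^1.5)/(k₂·C_M) = (k₁/k₂)·C_M^0.5.
= (1.31×0.7950^1.5) / (0.713×0.7950) = 0.9286/0.5668 = 1.64.
Since the desired path is higher order in M, keeping C_M high (PFR or concentrated feed) favours N.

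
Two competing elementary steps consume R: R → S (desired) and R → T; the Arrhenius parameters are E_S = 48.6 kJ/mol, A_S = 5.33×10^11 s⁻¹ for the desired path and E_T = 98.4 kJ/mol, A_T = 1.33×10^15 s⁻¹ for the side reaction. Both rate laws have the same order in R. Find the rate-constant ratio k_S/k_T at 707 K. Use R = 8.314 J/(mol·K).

1.92

k_S/k_T = (A_S/A_T)·exp[−(E_S−E_T)/(RT)] = (A_S/A_T)·exp[(E_T−E_S)/(RT)].
(E_T−E_S)/(RT) = (98.4−48.6)×10³/(8.314×707) = 49800/5878 = 8.472.
k_S/k_T = (5.33×10^11/1.33×10^15)·exp(8.472) = 4.008×10^-4 × 4780 = 1.92.
Since E_S < E_T, lowering the temperature improves selectivity toward S.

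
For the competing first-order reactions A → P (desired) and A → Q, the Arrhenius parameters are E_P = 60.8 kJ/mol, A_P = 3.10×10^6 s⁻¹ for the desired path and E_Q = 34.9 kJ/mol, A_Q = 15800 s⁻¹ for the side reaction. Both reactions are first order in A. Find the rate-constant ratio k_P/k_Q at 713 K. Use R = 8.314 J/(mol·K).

Since both paths have the same order in A, the concentration cancels and S_{P/Q} = k_P/k_Q = (A_P/A_Q)·exp[(E_Q−E_P)/(RT)].
(E_Q−E_P)/(RT) = (34.9−60.8)×10³/(8.314×713) = -25900/5928 = -4.369.
k_P/k_Q = (3.10×10^6/15800)·exp(-4.369) = 196.2 × 0.01266 = 2.48.

2.48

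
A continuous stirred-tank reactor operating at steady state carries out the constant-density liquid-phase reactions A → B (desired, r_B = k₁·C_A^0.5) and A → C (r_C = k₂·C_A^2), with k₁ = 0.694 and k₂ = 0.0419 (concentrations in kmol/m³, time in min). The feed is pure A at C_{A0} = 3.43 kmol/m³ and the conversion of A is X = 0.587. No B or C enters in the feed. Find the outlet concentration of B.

1.83 kmol/m³

Exit C_A = C_{A0}(1−X) = 3.43×0.413 = 1.417 kmol/m³.
A CSTR operates uniformly at the exit composition, giving r_B = 0.8260 and r_C = 0.08408 (each k·C_A^n at C_A = 1.417).
Fraction of consumed A going to B: r_B/(r_B+r_C) = 0.9076.
C_B = 0.9076·C_{A0}·X = 0.9076×3.43×0.587 = 1.83 kmol/m³.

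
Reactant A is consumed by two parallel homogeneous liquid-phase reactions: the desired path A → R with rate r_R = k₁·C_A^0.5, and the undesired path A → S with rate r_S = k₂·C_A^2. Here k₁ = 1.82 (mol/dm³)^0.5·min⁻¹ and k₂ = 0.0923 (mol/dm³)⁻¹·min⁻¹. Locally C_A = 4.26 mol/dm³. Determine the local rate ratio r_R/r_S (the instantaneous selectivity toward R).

2.24

S_{R/S} = r_R/r_S = (k₁·C_A^0.5)/(k₂·C_A^2) = (k₁/k₂)·C_A^-1.5.
= (1.82×4.260^0.5) / (0.0923×4.260^2) = 3.756/1.675 = 2.24.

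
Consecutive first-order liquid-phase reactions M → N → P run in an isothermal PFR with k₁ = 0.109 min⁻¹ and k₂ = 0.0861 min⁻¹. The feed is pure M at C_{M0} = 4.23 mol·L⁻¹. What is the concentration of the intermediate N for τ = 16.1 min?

1.55 mol·L⁻¹

The intermediate concentration in a first-order A→B→C sequence is C_N = k₁C_{M0}(e^(−k₁τ) − e^(−k₂τ))/(k₂−k₁).
e^(−k₁τ) = e^(−0.109×16.1) = e^(−1.755) = 0.1729; e^(−k₂τ) = e^(−1.386) = 0.2500.
C_N = 0.109×4.23/(0.0861−0.109) × (0.1729−0.2500) = (-20.13)×(-0.07710) = 1.552 mol·L⁻¹.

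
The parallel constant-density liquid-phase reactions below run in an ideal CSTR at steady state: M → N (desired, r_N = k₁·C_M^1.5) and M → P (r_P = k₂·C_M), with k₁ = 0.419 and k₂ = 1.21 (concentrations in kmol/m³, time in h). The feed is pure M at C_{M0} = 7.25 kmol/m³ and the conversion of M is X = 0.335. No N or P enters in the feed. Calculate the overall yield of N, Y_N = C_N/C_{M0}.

Exit C_M = C_{M0}(1−X) = 7.25×0.665 = 4.821 kmol/m³.
Rates in a CSTR are evaluated at the outlet concentration: r_N = 0.419×4.821^1.5 = 4.436, r_P = 1.21×4.821 = 5.834.
Fraction of consumed M going to N: r_N/(r_N+r_P) = 0.4319.
C_N = 0.4319·C_{M0}·X = 0.4319×7.25×0.335 = 1.05 kmol/m³; Y_N = C_N/C_{M0} = 0.145.

0.145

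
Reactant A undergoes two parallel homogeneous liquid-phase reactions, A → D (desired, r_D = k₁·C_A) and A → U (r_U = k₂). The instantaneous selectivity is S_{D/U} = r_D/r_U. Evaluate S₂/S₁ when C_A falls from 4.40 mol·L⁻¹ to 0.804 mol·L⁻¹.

0.183

S_{D/U} = (k₁/k₂)·C_A, so S₂/S₁ = (C_{A,2}/C_{A,1}).
= 0.804/4.40 = 0.183.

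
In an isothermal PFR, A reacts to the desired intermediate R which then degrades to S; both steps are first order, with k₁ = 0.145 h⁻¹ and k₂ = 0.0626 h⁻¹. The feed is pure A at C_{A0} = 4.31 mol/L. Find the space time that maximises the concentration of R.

10.2 h

Setting dC_R/dτ = 0 gives τ_opt = ln(k₂/k₁)/(k₂−k₁).
= ln(0.0626/0.145)/(0.0626−0.145) = ln(0.4317)/-0.08240 = -0.8400/-0.08240 = 10.2 h.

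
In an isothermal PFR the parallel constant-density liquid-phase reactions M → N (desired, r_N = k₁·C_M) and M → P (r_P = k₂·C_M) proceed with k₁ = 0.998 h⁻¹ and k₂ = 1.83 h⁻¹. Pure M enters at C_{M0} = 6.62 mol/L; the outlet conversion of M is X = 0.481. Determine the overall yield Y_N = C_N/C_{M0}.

0.170

C_M = C_{M0}(1−X) = 3.436 mol/L.
Both paths are first order in M, so the instantaneous fraction to N is constant: dC_N/d(−C_M) = k₁/(k₁+k₂) = 0.3529.
C_N = 0.3529·(C_{M0}−C_M) = 0.3529×3.184 = 1.12 mol/L.
Y_N = C_N/C_{M0} = 1.124/6.62 = 0.170.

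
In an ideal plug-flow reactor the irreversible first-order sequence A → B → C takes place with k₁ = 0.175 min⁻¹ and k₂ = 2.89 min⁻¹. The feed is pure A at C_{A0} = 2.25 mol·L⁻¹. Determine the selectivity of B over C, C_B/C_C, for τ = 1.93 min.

0.190

Solving the coupled first-order balances gives C_B(τ) = [k₁/(k₂−k₁)]·C_{A0}·(e^(−k₁τ) − e^(−k₂τ)).
e^(−k₁τ) = e^(−0.175×1.93) = e^(−0.3377) = 0.7134; e^(−k₂τ) = e^(−5.578) = 0.003781.
C_B = 0.175×2.25/(2.89−0.175) × (0.7134−0.003781) = 0.1450×0.7096 = 0.1029 mol·L⁻¹.
C_A = C_{A0}e^(−k₁τ) = 1.605 mol·L⁻¹, so C_C = C_{A0}−C_A−C_B = 0.5420 mol·L⁻¹; C_B/C_C = 0.190.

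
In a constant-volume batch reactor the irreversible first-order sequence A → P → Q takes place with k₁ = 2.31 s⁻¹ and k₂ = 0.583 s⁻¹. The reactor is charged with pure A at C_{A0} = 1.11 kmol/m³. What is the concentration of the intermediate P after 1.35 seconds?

The intermediate concentration in a first-order A→B→C sequence is C_P = k₁C_{A0}(e^(−k₁t) − e^(−k₂t))/(k₂−k₁).
e^(−k₁t) = e^(−2.31×1.35) = e^(−3.119) = 0.04422; e^(−k₂t) = e^(−0.7871) = 0.4552.
C_P = 2.31×1.11/(0.583−2.31) × (0.04422−0.4552) = (-1.485)×(-0.4110) = 0.6102 kmol/m³.

0.610 kmol/m³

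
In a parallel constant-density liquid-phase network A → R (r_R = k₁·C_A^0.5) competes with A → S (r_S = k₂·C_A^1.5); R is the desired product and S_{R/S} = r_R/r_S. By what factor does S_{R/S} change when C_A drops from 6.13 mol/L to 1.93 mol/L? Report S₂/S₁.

S_{R/S} = (k₁/k₂)·C_A⁻¹, so S₂/S₁ = (C_{A,2}/C_{A,1})⁻¹.
= 6.13/1.93 = 3.18.

3.18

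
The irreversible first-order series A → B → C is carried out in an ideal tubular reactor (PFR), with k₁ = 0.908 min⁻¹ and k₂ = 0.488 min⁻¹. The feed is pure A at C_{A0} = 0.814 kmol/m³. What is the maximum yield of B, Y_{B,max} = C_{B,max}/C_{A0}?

At the optimum, C_{B,max}/C_{A0} = (k₁/k₂)^[k₂/(k₂−k₁)].
= (0.908/0.488)^(0.488/(0.488−0.908)) = (1.861)^(-1.162) = 0.4860.

0.486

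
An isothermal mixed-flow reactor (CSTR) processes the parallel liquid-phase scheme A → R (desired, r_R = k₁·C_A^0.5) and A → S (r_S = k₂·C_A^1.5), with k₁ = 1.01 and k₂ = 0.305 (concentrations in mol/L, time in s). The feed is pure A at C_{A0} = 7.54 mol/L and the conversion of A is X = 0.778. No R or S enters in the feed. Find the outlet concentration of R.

3.90 mol/L

Exit C_A = C_{A0}(1−X) = 7.54×0.222 = 1.674 mol/L.
A CSTR operates uniformly at the exit composition, giving r_R = 1.307 and r_S = 0.6605 (each k·C_A^n at C_A = 1.674).
Fraction of consumed A going to R: r_R/(r_R+r_S) = 0.6642.
C_R = 0.6642·C_{A0}·X = 0.6642×7.54×0.778 = 3.90 mol/L.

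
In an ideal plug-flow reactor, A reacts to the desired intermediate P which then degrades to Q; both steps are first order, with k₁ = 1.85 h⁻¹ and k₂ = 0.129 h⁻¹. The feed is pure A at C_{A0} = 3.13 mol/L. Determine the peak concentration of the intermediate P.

Evaluating C_P at τ_opt = ln(k₂/k₁)/(k₂−k₁) gives C_{P,max}/C_{A0} = (k₁/k₂)^[k₂/(k₂−k₁)].
= (1.85/0.129)^(0.129/(0.129−1.85)) = (14.34)^(-0.07496) = 0.8190.
C_{P,max} = 0.8190×3.13 = 2.56 mol/L.

2.56 mol/L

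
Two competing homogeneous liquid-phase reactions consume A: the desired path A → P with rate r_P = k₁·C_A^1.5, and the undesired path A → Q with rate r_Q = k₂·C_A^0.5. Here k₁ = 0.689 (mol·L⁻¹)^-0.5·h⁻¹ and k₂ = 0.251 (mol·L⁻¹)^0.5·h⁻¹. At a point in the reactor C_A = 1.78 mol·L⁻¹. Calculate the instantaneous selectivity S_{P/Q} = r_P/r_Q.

4.89

S_{P/Q} = r_P/r_Q = (k₁·C_A^1.5)/(k₂·C_A^0.5) = (k₁/k₂)·C_A.
= (0.689×1.780^1.5) / (0.251×1.780^0.5) = 1.636/0.3349 = 4.89.
Since the desired path is higher order in A, keeping C_A high (PFR or concentrated feed) favours P.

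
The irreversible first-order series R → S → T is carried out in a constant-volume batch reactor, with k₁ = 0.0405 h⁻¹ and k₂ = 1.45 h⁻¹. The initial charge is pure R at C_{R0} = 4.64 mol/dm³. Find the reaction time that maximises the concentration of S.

2.54 h

For first-order series the maximum of C_S occurs at t_opt = ln(k₂/k₁)/(k₂−k₁).
= ln(1.45/0.0405)/(1.45−0.0405) = ln(35.80)/1.409 = 3.578/1.409 = 2.54 h.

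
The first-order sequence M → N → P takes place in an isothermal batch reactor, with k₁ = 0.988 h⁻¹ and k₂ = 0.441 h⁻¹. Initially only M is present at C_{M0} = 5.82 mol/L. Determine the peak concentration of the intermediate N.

At the optimum, C_{N,max}/C_{M0} = (k₁/k₂)^[k₂/(k₂−k₁)].
= (0.988/0.441)^(0.441/(0.441−0.988)) = (2.240)^(-0.8062) = 0.5219.
C_{N,max} = 0.5219×5.82 = 3.04 mol/L.

3.04 mol/L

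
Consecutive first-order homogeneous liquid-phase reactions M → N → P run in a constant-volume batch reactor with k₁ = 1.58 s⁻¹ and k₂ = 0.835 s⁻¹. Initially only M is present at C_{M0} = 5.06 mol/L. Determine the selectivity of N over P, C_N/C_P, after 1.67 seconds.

0.675

The intermediate concentration in a first-order A→B→C sequence is C_N = k₁C_{M0}(e^(−k₁t) − e^(−k₂t))/(k₂−k₁).
e^(−k₁t) = e^(−1.58×1.67) = e^(−2.639) = 0.07146; e^(−k₂t) = e^(−1.394) = 0.2480.
C_N = 1.58×5.06/(0.835−1.58) × (0.07146−0.2480) = (-10.73)×(-0.1765) = 1.894 mol/L.
C_M = C_{M0}e^(−k₁t) = 0.3616 mol/L, so C_P = C_{M0}−C_M−C_N = 2.804 mol/L; C_N/C_P = 0.675.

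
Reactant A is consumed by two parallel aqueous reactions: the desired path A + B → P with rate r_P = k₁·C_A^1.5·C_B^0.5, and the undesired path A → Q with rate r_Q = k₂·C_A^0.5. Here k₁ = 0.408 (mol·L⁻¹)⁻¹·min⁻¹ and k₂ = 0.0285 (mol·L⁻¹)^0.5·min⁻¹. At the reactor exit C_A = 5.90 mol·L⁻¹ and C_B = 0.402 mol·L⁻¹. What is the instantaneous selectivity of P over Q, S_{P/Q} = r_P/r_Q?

53.6

S_{P/Q} = r_P/r_Q = (k₁·C_A^1.5·C_B^0.5)/(k₂·C_A^0.5) = (k₁/k₂)·C_A·C_B^0.5.
= (0.408×5.900^1.5×0.4020^0.5) / (0.0285×5.900^0.5) = 3.707/0.06923 = 53.6.
Since the desired path is higher order in A, keeping C_A high (PFR or concentrated feed) favours P.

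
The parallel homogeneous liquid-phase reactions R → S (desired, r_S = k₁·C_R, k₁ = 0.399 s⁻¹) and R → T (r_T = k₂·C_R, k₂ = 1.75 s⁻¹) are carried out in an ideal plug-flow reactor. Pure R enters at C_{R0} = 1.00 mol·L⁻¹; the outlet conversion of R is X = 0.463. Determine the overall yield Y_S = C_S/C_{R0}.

0.0860

C_R = C_{R0}(1−X) = 0.5370 mol·L⁻¹.
Both paths are first order in R, so the instantaneous fraction to S is constant: dC_S/d(−C_R) = k₁/(k₁+k₂) = 0.1857.
C_S = 0.1857·(C_{R0}−C_R) = 0.1857×0.4630 = 0.0860 mol·L⁻¹.
Y_S = C_S/C_{R0} = 0.08596/1.00 = 0.0860.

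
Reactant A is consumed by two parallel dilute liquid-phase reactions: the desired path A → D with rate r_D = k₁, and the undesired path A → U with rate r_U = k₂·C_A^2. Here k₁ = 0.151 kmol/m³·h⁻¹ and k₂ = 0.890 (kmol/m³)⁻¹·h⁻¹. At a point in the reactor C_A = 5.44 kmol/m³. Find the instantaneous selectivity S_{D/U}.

S_{D/U} = r_D/r_U = (k₁)/(k₂·C_A^2) = (k₁/k₂)·C_A^-2.
= (0.151) / (0.890×5.440^2) = 0.1510/26.34 = 0.00573.
The undesired path is higher order in A, so low C_A (CSTR or dilute feed) favours D.

0.00573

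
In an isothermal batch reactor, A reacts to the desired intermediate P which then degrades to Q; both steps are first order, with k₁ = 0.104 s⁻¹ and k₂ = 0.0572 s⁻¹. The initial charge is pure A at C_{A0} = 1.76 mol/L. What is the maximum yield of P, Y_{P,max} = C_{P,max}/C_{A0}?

0.482

For a first-order series the maximum intermediate yield is C_{P,max}/C_{A0} = (k₁/k₂)^[k₂/(k₂−k₁)].
= (0.104/0.0572)^(0.0572/(0.0572−0.104)) = (1.818)^(-1.222) = 0.4816.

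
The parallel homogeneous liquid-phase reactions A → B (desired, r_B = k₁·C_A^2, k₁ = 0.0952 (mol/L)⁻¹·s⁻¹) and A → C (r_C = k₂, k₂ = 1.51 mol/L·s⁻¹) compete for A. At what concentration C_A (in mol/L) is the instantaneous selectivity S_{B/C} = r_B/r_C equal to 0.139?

1.48 mol/L

S_{B/C} = (k₁/k₂)·C_A^2 ⇒ C_A = (S·k₂/k₁)^(0.5).
= (0.139×1.51/0.0952)^(0.5) = (2.205)^(0.5) = 1.48 mol/L.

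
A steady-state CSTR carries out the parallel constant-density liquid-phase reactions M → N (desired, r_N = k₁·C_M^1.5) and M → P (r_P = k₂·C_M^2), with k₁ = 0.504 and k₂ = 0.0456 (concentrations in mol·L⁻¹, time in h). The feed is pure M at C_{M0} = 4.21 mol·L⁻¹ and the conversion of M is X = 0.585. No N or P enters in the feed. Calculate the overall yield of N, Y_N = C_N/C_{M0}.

Exit C_M = C_{M0}(1−X) = 4.21×0.415 = 1.747 mol·L⁻¹.
Rates in a CSTR are evaluated at the outlet concentration: r_N = 0.504×1.747^1.5 = 1.164, r_P = 0.0456×1.747^2 = 0.1392.
Fraction of consumed M going to N: r_N/(r_N+r_P) = 0.8932.
C_N = 0.8932·C_{M0}·X = 0.8932×4.21×0.585 = 2.20 mol·L⁻¹; Y_N = C_N/C_{M0} = 0.523.

0.523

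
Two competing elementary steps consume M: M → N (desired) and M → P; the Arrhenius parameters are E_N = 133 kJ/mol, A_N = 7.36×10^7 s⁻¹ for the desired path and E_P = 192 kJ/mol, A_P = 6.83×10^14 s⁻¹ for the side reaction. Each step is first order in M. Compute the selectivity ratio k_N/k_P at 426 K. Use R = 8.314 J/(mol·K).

With equal orders, S_{N/P} = k_N/k_P = (A_N/A_P)·exp[(E_P−E_N)/(RT)].
(E_P−E_N)/(RT) = (192−133)×10³/(8.314×426) = 59000/3542 = 16.66.
k_N/k_P = (7.36×10^7/6.83×10^14)·exp(16.66) = 1.078×10^-7 × 1.716×10^7 = 1.85.
Since E_N < E_P, lowering the temperature improves selectivity toward N.

1.85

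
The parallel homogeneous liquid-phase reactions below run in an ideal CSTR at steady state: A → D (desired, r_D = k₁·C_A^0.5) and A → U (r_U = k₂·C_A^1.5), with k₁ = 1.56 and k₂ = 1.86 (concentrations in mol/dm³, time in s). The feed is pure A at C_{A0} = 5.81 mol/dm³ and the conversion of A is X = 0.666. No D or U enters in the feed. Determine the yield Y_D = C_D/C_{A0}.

0.201

Exit C_A = C_{A0}(1−X) = 5.81×0.334 = 1.941 mol/dm³.
In a CSTR the entire volume is at exit conditions, so r_D = 1.56×1.941^0.5 = 2.173 and r_U = 1.86×1.941^1.5 = 5.028.
Fraction of consumed A going to D: r_D/(r_D+r_U) = 0.3018.
C_D = 0.3018·C_{A0}·X = 0.3018×5.81×0.666 = 1.17 mol/dm³; Y_D = C_D/C_{A0} = 0.201.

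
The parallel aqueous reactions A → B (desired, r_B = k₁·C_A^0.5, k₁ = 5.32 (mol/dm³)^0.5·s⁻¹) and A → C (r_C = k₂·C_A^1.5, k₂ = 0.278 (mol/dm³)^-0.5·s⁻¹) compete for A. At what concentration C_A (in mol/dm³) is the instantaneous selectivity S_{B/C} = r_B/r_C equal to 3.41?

5.61 mol/dm³

S_{B/C} = (k₁/k₂)·C_A⁻¹ ⇒ C_A = (S·k₂/k₁)^(-1).
= (3.41×0.278/5.32)^(-1) = (0.1782)^(-1) = 5.61 mol/dm³.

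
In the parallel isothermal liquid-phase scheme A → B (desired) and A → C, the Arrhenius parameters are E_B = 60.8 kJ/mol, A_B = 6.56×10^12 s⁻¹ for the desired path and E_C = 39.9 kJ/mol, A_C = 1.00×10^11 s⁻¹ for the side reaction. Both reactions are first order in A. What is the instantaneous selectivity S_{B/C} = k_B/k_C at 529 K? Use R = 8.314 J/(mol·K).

0.566

With equal orders, S_{B/C} = k_B/k_C = (A_B/A_C)·exp[(E_C−E_B)/(RT)].
(E_C−E_B)/(RT) = (39.9−60.8)×10³/(8.314×529) = -20900/4398 = -4.752.
k_B/k_C = (6.56×10^12/1.00×10^11)·exp(-4.752) = 65.60 × 0.008634 = 0.566.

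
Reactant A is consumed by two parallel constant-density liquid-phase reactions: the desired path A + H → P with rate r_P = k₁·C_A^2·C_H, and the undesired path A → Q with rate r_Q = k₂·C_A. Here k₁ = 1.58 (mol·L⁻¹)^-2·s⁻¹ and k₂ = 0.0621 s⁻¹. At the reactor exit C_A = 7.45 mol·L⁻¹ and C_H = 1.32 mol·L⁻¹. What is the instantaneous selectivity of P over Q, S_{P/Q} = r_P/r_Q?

250

S_{P/Q} = r_P/r_Q = (k₁·C_A^2·C_H)/(k₂·C_A) = (k₁/k₂)·C_A·C_H.
= (1.58×7.450^2×1.320) / (0.0621×7.450) = 115.8/0.4626 = 250.
Since the desired path is higher order in A, keeping C_A high (PFR or concentrated feed) favours P.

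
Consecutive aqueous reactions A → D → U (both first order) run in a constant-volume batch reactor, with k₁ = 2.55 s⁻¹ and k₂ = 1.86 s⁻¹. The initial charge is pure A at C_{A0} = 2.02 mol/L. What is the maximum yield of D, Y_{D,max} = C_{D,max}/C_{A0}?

Evaluating C_D at t_opt = ln(k₂/k₁)/(k₂−k₁) gives C_{D,max}/C_{A0} = (k₁/k₂)^[k₂/(k₂−k₁)].
= (2.55/1.86)^(1.86/(1.86−2.55)) = (1.371)^(-2.696) = 0.4272.

0.427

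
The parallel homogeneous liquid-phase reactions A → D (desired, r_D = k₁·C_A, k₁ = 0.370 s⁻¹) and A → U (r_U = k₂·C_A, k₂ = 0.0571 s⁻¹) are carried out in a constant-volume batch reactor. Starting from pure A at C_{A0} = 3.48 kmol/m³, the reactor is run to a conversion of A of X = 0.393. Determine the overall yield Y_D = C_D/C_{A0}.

0.340

C_A = C_{A0}(1−X) = 2.112 kmol/m³.
Both paths are first order in A, so the instantaneous fraction to D is constant: dC_D/d(−C_A) = k₁/(k₁+k₂) = 0.8663.
C_D = 0.8663·(C_{A0}−C_A) = 0.8663×1.368 = 1.18 kmol/m³.
Y_D = C_D/C_{A0} = 1.185/3.48 = 0.340.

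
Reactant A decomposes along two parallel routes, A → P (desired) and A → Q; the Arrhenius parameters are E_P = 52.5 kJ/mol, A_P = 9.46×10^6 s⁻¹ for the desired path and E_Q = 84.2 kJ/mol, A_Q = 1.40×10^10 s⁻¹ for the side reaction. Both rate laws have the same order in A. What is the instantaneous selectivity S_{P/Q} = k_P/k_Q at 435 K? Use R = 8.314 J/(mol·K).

4.33

k_P/k_Q = (A_P/A_Q)·exp[−(E_P−E_Q)/(RT)] = (A_P/A_Q)·exp[(E_Q−E_P)/(RT)].
(E_Q−E_P)/(RT) = (84.2−52.5)×10³/(8.314×435) = 31700/3617 = 8.765.
k_P/k_Q = (9.46×10^6/1.40×10^10)·exp(8.765) = 6.757×10^-4 × 6407 = 4.33.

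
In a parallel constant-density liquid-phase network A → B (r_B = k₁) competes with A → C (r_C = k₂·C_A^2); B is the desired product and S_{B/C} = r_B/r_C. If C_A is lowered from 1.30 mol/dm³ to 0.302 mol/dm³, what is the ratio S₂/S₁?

S_{B/C} = (k₁/k₂)·C_A^-2, so S₂/S₁ = (C_{A,2}/C_{A,1})^-2.
= (0.302/1.30)^(-2) = (0.2323)^(-2) = 18.5.
Selectivity toward B rises as C_A falls — low-concentration operation is favoured.

18.5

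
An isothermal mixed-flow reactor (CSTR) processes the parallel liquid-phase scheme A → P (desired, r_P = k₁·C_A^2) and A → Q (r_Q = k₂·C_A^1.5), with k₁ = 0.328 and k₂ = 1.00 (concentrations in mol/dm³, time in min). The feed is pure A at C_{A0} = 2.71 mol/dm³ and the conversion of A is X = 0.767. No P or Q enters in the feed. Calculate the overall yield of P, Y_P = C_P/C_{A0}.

0.159

Exit C_A = C_{A0}(1−X) = 2.71×0.233 = 0.6314 mol/dm³.
In a CSTR the entire volume is at exit conditions, so r_P = 0.328×0.6314^2 = 0.1308 and r_Q = 1.00×0.6314^1.5 = 0.5018.
Fraction of consumed A going to P: r_P/(r_P+r_Q) = 0.2068.
C_P = 0.2068·C_{A0}·X = 0.2068×2.71×0.767 = 0.430 mol/dm³; Y_P = C_P/C_{A0} = 0.159.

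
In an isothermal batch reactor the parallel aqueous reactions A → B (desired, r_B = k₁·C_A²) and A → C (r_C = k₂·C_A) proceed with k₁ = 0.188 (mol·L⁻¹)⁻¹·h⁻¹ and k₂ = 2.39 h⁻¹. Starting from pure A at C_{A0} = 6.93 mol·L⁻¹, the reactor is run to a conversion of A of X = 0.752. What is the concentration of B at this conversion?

C_A = C_{A0}(1−X) = 1.719 mol·L⁻¹.
Along a PFR/batch, dC_C/dC_A = −r_C/(r_B+r_C) = −k₂/(k₂+k₁·C_A).
Integrating from C_{A0} to C_A: C_C = (2.39/0.188)·ln[(2.39+0.188·6.93)/(2.39+0.188·1.72)] = 12.71·ln(3.693/2.713) = 3.919 mol·L⁻¹.
Then C_B = (C_{A0}−C_A) − C_C = 5.211 − 3.919 = 1.292 mol·L⁻¹.

1.29 mol·L⁻¹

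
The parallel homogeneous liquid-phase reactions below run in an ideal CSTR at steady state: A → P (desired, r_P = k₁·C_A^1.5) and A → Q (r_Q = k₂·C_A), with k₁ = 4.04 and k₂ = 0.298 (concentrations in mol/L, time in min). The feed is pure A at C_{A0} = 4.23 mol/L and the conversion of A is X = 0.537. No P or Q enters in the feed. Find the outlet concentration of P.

Exit C_A = C_{A0}(1−X) = 4.23×0.463 = 1.958 mol/L.
Rates in a CSTR are evaluated at the outlet concentration: r_P = 4.04×1.958^1.5 = 11.07, r_Q = 0.298×1.958 = 0.5836.
Fraction of consumed A going to P: r_P/(r_P+r_Q) = 0.9499.
C_P = 0.9499·C_{A0}·X = 0.9499×4.23×0.537 = 2.16 mol/L.

2.16 mol/L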